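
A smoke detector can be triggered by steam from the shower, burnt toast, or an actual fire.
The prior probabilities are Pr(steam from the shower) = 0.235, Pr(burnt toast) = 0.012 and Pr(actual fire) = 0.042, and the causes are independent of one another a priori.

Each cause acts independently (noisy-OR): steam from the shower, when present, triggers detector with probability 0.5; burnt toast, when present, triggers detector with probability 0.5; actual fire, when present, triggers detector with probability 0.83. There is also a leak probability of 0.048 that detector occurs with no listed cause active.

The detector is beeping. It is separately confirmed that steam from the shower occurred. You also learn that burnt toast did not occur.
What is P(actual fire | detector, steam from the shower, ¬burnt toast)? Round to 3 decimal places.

P(actual fire | detector, steam from the shower, ¬burnt toast) ≈ 0.071

Under noisy-OR, P(detector | causes) = 1 − (1−0.048)·∏(1−qᵢ) over the active causes.
P(detector | steam from the shower, ¬burnt toast) = 0.524×0.958 + 0.91908×0.042 = 0.501992 + 0.038601 = 0.540593
Restricting to configurations with actual fire present: 0.91908×0.042 = 0.038601.
Hence the posterior is 0.038601/0.540593 ≈ 0.071.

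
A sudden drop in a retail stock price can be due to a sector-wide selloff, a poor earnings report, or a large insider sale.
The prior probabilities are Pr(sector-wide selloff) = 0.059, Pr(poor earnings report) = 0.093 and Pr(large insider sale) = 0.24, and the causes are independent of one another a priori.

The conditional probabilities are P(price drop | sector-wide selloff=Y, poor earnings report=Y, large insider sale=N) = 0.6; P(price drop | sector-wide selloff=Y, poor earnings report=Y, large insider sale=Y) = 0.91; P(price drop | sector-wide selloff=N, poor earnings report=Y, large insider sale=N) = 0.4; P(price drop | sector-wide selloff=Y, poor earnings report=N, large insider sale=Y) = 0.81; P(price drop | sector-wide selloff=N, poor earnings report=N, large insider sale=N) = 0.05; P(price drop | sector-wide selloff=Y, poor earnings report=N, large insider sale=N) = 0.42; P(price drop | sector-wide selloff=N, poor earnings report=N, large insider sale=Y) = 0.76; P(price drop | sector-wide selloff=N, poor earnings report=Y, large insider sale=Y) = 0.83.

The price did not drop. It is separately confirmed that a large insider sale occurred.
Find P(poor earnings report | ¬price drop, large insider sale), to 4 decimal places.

Weight on poor earnings report=true, given the evidence: 0.014877 + 0.000494 = 0.015371
Normalizer over all consistent configurations: 0.24·0.941·0.907 + 0.17·0.941·0.093 + 0.19·0.059·0.907 + 0.09·0.059·0.093 = 0.230375
P(poor earnings report | ¬price drop, large insider sale) = 0.015371/0.230375 ≈ 0.0667

P(poor earnings report | ¬price drop, large insider sale) ≈ 0.0667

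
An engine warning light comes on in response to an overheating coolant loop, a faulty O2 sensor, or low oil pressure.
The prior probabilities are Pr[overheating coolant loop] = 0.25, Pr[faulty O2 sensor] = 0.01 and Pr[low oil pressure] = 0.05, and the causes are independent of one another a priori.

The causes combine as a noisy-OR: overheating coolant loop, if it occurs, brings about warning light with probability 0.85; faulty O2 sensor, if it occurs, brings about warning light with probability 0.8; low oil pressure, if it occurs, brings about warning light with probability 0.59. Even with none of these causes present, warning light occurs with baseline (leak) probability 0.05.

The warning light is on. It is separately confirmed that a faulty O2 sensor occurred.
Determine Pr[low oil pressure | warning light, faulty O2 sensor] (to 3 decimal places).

Pr[low oil pressure | warning light, faulty O2 sensor] ≈ 0.055

Under noisy-OR, P(warning light | causes) = 1 − (1−0.05)·∏(1−qᵢ) over the active causes.
P(warning light | faulty O2 sensor) = 0.81*0.75*0.95 + 0.9221*0.75*0.05 + 0.9715*0.25*0.95 + 0.988315*0.25*0.05 = 0.577125 + 0.034579 + 0.230731 + 0.012354 = 0.854789
Of this, 0.046933 comes from 0.034579 + 0.012354 (the low oil pressure=true cases).
P(low oil pressure | warning light, faulty O2 sensor) = 0.046933 / 0.854789 ≈ 0.055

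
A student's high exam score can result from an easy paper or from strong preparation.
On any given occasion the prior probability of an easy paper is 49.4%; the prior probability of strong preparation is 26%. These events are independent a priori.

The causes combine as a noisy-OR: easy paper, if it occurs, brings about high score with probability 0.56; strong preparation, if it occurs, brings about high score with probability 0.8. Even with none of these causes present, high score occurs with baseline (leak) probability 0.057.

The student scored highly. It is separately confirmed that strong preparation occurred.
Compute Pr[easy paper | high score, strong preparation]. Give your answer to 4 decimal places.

Under noisy-OR, P(high score | causes) = 1 − (1−0.057)·∏(1−qᵢ) over the active causes.
P(high score | strong preparation) = 0.8114×0.506 + 0.917016×0.494 = 0.410568 + 0.453006 = 0.863574
Of this, 0.453006 comes from 0.917016×0.494 (the easy paper=true cases).
P(easy paper | high score, strong preparation) = 0.453006 / 0.863574 ≈ 0.5246

Pr[easy paper | high score, strong preparation] ≈ 0.5246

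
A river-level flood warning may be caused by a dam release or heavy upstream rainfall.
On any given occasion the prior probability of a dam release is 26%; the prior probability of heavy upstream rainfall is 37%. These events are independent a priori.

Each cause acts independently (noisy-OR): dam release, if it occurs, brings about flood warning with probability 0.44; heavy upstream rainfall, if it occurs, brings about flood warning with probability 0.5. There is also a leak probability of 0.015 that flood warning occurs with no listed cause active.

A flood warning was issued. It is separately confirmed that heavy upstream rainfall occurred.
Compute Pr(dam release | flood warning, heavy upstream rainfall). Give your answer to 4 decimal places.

Under noisy-OR, P(flood warning | causes) = 1 − (1−0.015)·∏(1−qᵢ) over the active causes.
Numerator (weight on configurations with dam release): 0.7242·0.26 = 0.188292
Normalizer over all consistent configurations: 0.5075·0.74 + 0.7242·0.26 = 0.563842
Posterior = 0.188292 / 0.563842 ≈ 0.3339

Pr(dam release | flood warning, heavy upstream rainfall) ≈ 0.3339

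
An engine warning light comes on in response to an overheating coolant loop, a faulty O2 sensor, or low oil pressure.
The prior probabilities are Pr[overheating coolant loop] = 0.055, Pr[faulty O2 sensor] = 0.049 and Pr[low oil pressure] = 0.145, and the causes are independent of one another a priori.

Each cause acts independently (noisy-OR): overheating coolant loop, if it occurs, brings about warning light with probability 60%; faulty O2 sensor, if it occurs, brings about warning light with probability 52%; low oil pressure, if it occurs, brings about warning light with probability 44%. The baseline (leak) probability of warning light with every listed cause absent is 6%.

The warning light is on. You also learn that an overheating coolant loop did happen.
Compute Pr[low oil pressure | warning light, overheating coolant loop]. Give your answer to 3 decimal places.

Under noisy-OR, P(warning light | causes) = 1 − (1−0.06)·∏(1−qᵢ) over the active causes.
P(warning light | overheating coolant loop) = 0.624*0.951*0.855 + 0.78944*0.951*0.145 + 0.81952*0.049*0.855 + 0.898931*0.049*0.145 = 0.507378 + 0.108860 + 0.034334 + 0.006387 = 0.656959
Of this, 0.115247 comes from 0.108860 + 0.006387 (the low oil pressure=true cases).
P(low oil pressure | warning light, overheating coolant loop) = 0.115247 / 0.656959 ≈ 0.175

Pr[low oil pressure | warning light, overheating coolant loop] ≈ 0.175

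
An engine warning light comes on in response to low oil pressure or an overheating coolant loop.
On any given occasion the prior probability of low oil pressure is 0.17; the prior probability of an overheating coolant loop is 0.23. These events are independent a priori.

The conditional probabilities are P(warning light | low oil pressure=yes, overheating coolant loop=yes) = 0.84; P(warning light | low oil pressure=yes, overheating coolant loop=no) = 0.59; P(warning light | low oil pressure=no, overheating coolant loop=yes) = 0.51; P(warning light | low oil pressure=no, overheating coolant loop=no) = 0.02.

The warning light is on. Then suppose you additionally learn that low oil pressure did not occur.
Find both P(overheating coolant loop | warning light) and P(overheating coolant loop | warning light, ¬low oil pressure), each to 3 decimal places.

P(overheating coolant loop | warning light) ≈ 0.591; P(overheating coolant loop | warning light, ¬low oil pressure) ≈ 0.884

P(warning light) = 0.02*0.83*0.77 + 0.51*0.83*0.23 + 0.59*0.17*0.77 + 0.84*0.17*0.23 = 0.012782 + 0.097359 + 0.077231 + 0.032844 = 0.220216
Restricting to configurations with overheating coolant loop present: 0.097359 + 0.032844 = 0.130203.
P(overheating coolant loop | warning light) = 0.130203 / 0.220216 ≈ 0.591

Now condition on the additional information:
Numerator (weight on configurations with overheating coolant loop): 0.51·0.23 = 0.117300
The normalizing constant is 0.02·0.77 + 0.51·0.23 = 0.132700
P(overheating coolant loop | warning light, ¬low oil pressure) = 0.117300/0.132700 ≈ 0.884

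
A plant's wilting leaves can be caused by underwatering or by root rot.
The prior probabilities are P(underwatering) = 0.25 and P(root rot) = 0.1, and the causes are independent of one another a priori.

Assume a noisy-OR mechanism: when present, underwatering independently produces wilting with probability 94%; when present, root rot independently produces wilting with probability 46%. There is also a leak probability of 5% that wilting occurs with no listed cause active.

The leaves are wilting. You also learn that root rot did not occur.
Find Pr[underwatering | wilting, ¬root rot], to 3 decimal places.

Under noisy-OR, P(wilting | causes) = 1 − (1−0.05)·∏(1−qᵢ) over the active causes.
Weight on underwatering=true, given the evidence: 0.943×0.25 = 0.235750
Denominator P(wilting | ¬root rot): 0.05×0.75 + 0.943×0.25 = 0.273250
P(underwatering | wilting, ¬root rot) = 0.235750/0.273250 ≈ 0.863

Pr[underwatering | wilting, ¬root rot] ≈ 0.863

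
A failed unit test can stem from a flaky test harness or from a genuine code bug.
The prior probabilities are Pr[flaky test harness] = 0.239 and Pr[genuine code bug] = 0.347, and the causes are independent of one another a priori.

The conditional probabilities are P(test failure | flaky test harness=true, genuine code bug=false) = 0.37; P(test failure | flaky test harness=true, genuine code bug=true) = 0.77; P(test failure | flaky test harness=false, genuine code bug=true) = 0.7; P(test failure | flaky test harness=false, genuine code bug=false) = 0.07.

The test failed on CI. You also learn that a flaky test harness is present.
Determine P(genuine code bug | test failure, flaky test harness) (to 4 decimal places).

Weight on genuine code bug=true, given the evidence: 0.77*0.347 = 0.267190
The normalizing constant is 0.37*0.653 + 0.77*0.347 = 0.508800
Posterior = 0.267190 / 0.508800 ≈ 0.5251

P(genuine code bug | test failure, flaky test harness) ≈ 0.5251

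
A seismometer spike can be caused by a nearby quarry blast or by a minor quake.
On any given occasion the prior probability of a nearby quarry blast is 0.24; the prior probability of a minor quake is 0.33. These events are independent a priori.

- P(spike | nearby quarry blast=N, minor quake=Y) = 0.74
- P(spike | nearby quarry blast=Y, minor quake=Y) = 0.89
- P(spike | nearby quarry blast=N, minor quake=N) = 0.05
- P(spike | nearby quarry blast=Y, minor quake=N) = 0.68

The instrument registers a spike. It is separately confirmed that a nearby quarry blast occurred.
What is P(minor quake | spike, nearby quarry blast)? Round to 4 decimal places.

P(minor quake | spike, nearby quarry blast) ≈ 0.3920

Numerator (weight on configurations with minor quake): 0.89·0.33 = 0.293700
Denominator P(spike | nearby quarry blast): 0.68·0.67 + 0.89·0.33 = 0.749300
P(minor quake | spike, nearby quarry blast) = 0.293700/0.749300 ≈ 0.3920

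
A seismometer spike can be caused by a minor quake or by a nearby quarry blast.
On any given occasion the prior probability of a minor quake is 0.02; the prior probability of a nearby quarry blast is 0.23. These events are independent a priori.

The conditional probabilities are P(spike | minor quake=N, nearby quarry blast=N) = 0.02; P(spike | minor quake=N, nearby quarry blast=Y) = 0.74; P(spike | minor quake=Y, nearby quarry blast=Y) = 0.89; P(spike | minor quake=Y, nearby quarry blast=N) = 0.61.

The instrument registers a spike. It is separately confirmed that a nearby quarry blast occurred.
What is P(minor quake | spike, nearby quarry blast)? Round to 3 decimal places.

Weight on minor quake=true, given the evidence: 0.89·0.02 = 0.017800
The normalizing constant is 0.74·0.98 + 0.89·0.02 = 0.743000
P(minor quake | spike, nearby quarry blast) = 0.017800/0.743000 ≈ 0.024

P(minor quake | spike, nearby quarry blast) ≈ 0.024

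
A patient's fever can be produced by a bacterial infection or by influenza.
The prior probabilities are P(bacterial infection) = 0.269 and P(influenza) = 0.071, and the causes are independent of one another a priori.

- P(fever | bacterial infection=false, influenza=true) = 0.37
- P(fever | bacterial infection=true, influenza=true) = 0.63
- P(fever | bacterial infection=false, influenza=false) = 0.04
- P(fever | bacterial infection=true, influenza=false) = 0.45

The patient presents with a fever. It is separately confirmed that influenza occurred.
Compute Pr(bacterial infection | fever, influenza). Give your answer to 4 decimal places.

Pr(bacterial infection | fever, influenza) ≈ 0.3852

Numerator (weight on configurations with bacterial infection): 0.63·0.269 = 0.169470
Denominator P(fever | influenza): 0.37·0.731 + 0.63·0.269 = 0.439940
Posterior = 0.169470 / 0.439940 ≈ 0.3852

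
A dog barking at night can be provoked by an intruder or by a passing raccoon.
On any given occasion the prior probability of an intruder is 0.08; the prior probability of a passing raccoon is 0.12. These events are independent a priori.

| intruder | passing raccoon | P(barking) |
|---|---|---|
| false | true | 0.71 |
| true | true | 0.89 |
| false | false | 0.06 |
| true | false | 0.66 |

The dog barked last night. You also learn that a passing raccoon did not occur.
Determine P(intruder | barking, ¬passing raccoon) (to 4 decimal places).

P(intruder | barking, ¬passing raccoon) ≈ 0.4889

Weight on intruder=true, given the evidence: 0.66·0.08 = 0.052800
Normalizer over all consistent configurations: 0.06·0.92 + 0.66·0.08 = 0.108000
Posterior = 0.052800 / 0.108000 ≈ 0.4889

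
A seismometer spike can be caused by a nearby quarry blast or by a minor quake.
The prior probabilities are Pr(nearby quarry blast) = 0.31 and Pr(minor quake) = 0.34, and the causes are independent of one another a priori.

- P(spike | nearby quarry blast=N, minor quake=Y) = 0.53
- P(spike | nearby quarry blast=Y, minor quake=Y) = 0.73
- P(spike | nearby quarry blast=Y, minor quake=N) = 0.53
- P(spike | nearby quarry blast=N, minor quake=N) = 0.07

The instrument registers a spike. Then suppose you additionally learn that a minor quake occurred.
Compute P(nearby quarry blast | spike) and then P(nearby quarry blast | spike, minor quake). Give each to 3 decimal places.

Numerator (weight on configurations with nearby quarry blast): 0.108438 + 0.076942 = 0.185380
Denominator P(spike): 0.07×0.69×0.66 + 0.53×0.69×0.34 + 0.53×0.31×0.66 + 0.73×0.31×0.34 = 0.341596
Posterior = 0.185380 / 0.341596 ≈ 0.543

With the extra evidence:
P(spike | minor quake) = 0.53*0.69 + 0.73*0.31 = 0.365700 + 0.226300 = 0.592000
The nearby quarry blast-present share is 0.73*0.31 = 0.226300.
So P(nearby quarry blast | spike, minor quake) = 0.226300/0.592000 ≈ 0.382.
This is intercausal reasoning (explaining away): once minor quake accounts for the spike, nearby quarry blast becomes less likely.

P(nearby quarry blast | spike) ≈ 0.543; P(nearby quarry blast | spike, minor quake) ≈ 0.382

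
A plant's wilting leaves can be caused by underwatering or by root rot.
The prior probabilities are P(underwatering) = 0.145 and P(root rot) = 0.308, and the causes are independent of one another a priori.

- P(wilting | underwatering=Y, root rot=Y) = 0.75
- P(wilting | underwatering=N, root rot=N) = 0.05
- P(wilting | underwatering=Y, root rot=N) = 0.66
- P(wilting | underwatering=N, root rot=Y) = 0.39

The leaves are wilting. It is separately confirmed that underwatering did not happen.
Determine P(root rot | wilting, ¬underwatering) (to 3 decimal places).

Enumerate both values of root rot and weight by the priors:
  P(wilting | ¬underwatering) = 0.05·0.692 + 0.39·0.308
        = 0.034600 + 0.120120 = 0.154720
The terms with root rot present sum to 0.120120, so
  P(root rot | wilting, ¬underwatering) = 0.120120 / 0.154720 ≈ 0.776

P(root rot | wilting, ¬underwatering) ≈ 0.776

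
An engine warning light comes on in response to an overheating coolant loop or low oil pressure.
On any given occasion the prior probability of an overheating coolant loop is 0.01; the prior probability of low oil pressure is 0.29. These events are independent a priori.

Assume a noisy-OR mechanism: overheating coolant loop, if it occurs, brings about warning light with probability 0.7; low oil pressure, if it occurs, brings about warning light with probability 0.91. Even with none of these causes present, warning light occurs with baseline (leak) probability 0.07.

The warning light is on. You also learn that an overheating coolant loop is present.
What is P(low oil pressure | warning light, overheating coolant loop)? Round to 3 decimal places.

Under noisy-OR, P(warning light | causes) = 1 − (1−0.07)·∏(1−qᵢ) over the active causes.
Weight on low oil pressure=true, given the evidence: 0.97489·0.29 = 0.282718
Normalizer over all consistent configurations: 0.721·0.71 + 0.97489·0.29 = 0.794628
Posterior = 0.282718 / 0.794628 ≈ 0.356

P(low oil pressure | warning light, overheating coolant loop) ≈ 0.356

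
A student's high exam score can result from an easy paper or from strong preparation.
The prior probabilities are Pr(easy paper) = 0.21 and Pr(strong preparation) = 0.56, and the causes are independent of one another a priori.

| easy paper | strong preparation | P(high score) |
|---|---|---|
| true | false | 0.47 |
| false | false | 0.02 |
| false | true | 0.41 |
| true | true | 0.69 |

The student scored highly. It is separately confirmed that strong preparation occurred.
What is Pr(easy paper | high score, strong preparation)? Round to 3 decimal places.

P(high score | strong preparation) = 0.41×0.79 + 0.69×0.21 = 0.323900 + 0.144900 = 0.468800
The easy paper-present share is 0.69×0.21 = 0.144900.
So P(easy paper | high score, strong preparation) = 0.144900/0.468800 ≈ 0.309.

Pr(easy paper | high score, strong preparation) ≈ 0.309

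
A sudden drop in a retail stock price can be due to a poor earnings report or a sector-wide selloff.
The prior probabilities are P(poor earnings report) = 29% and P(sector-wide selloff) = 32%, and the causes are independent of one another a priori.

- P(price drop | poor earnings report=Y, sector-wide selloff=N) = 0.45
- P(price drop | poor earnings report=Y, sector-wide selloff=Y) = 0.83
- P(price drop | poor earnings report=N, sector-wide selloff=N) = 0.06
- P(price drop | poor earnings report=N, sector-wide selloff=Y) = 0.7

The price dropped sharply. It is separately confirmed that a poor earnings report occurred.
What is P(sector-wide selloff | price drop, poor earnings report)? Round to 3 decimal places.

P(sector-wide selloff | price drop, poor earnings report) ≈ 0.465

Weight on sector-wide selloff=true, given the evidence: 0.83*0.32 = 0.265600
Normalizer over all consistent configurations: 0.45*0.68 + 0.83*0.32 = 0.571600
Posterior = 0.265600 / 0.571600 ≈ 0.465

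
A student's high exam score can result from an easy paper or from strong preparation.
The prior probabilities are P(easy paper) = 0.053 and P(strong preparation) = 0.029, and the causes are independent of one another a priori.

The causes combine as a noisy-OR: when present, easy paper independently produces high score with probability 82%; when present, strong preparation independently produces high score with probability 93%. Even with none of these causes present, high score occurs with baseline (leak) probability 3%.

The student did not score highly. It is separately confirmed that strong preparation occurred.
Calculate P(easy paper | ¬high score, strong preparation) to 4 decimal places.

P(easy paper | ¬high score, strong preparation) ≈ 0.0100

Under noisy-OR, P(high score | causes) = 1 − (1−0.03)·∏(1−qᵢ) over the active causes.
Sum P(¬high score|·) weighted by the priors over both values of easy paper:
  P(¬high score | strong preparation) = 0.0679*0.947 + 0.012222*0.053
        = 0.064301 + 0.000648 = 0.064949
Keeping only the easy paper-present terms gives 0.000648, so
  P(easy paper | ¬high score, strong preparation) = 0.000648 / 0.064949 ≈ 0.0100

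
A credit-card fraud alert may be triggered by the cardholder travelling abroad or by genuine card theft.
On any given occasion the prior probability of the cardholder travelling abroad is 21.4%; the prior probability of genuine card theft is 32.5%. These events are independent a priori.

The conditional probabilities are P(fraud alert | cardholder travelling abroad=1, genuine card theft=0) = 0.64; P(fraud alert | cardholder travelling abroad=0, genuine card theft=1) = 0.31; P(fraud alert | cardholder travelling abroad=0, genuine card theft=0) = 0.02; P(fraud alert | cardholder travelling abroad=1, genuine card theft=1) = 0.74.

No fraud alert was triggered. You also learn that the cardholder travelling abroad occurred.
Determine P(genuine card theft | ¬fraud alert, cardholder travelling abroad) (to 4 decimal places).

Numerator (weight on configurations with genuine card theft): 0.26×0.325 = 0.084500
Denominator P(¬fraud alert | cardholder travelling abroad): 0.36×0.675 + 0.26×0.325 = 0.327500
P(genuine card theft | ¬fraud alert, cardholder travelling abroad) = 0.084500/0.327500 ≈ 0.2580

P(genuine card theft | ¬fraud alert, cardholder travelling abroad) ≈ 0.2580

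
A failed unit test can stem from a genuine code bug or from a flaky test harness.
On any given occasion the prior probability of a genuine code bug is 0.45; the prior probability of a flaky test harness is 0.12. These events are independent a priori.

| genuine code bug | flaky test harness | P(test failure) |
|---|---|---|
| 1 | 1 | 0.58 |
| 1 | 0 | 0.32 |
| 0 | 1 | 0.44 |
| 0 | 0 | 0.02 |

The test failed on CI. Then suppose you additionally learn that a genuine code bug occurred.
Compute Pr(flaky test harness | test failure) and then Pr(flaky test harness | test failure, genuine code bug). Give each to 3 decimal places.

Pr(flaky test harness | test failure) ≈ 0.307; Pr(flaky test harness | test failure, genuine code bug) ≈ 0.198

Sum P(test failure|·) weighted by the priors over the 4 (genuine code bug, flaky test harness) configurations:
  P(test failure) = 0.02*0.55*0.88 + 0.44*0.55*0.12 + 0.32*0.45*0.88 + 0.58*0.45*0.12
        = 0.009680 + 0.029040 + 0.126720 + 0.031320 = 0.196760
Configurations with flaky test harness contribute 0.060360, so
  P(flaky test harness | test failure) = 0.060360 / 0.196760 ≈ 0.307

Now also conditioning on genuine code bug=true:
Weight on flaky test harness=true, given the evidence: 0.58·0.12 = 0.069600
Denominator P(test failure | genuine code bug): 0.32·0.88 + 0.58·0.12 = 0.351200
P(flaky test harness | test failure, genuine code bug) = 0.069600/0.351200 ≈ 0.198
— genuine code bug explains away the evidence for flaky test harness.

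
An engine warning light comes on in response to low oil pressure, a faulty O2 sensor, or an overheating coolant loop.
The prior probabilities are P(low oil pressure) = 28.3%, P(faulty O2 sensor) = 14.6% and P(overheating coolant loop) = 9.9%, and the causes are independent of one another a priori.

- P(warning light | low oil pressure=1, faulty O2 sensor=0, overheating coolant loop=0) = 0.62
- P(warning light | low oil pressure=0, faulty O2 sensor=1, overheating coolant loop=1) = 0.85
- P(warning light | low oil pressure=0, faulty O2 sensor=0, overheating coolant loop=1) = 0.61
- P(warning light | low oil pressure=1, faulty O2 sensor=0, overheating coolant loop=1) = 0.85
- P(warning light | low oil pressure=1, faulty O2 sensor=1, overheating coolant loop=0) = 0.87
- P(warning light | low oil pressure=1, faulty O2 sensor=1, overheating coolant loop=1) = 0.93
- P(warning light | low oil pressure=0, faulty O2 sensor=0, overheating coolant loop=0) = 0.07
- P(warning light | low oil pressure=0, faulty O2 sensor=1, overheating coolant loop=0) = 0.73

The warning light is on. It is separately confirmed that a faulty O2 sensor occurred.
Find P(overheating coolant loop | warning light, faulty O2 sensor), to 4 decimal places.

P(overheating coolant loop | warning light, faulty O2 sensor) ≈ 0.1108

Enumerate the 4 (low oil pressure, overheating coolant loop) configurations and weight by the priors:
  P(warning light | faulty O2 sensor) = 0.73*0.717*0.901 + 0.85*0.717*0.099 + 0.87*0.283*0.901 + 0.93*0.283*0.099
        = 0.471592 + 0.060336 + 0.221835 + 0.026056 = 0.779819
Keeping only the overheating coolant loop-present terms gives 0.086392, so
  P(overheating coolant loop | warning light, faulty O2 sensor) = 0.086392 / 0.779819 ≈ 0.1108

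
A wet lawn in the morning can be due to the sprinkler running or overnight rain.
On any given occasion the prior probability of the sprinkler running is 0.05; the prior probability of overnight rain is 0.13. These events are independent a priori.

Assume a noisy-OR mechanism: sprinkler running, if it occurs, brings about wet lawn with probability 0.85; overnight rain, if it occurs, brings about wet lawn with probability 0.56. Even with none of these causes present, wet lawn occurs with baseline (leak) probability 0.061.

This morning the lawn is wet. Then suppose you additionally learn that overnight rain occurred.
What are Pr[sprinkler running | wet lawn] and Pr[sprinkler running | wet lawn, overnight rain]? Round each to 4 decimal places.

Under noisy-OR, P(wet lawn | causes) = 1 − (1−0.061)·∏(1−qᵢ) over the active causes.
Enumerate the 4 (sprinkler running, overnight rain) configurations and weight by the priors:
  P(wet lawn) = 0.061×0.95×0.87 + 0.58684×0.95×0.13 + 0.85915×0.05×0.87 + 0.938026×0.05×0.13
        = 0.050416 + 0.072475 + 0.037373 + 0.006097 = 0.166361
The terms with sprinkler running present sum to 0.043470, so
  P(sprinkler running | wet lawn) = 0.043470 / 0.166361 ≈ 0.2613

With the extra evidence:
P(wet lawn | overnight rain) = 0.58684*0.95 + 0.938026*0.05 = 0.557498 + 0.046901 = 0.604399
Of this, 0.046901 comes from 0.938026*0.05 (the sprinkler running=true cases).
P(sprinkler running | wet lawn, overnight rain) = 0.046901 / 0.604399 ≈ 0.0776

Pr[sprinkler running | wet lawn] ≈ 0.2613; Pr[sprinkler running | wet lawn, overnight rain] ≈ 0.0776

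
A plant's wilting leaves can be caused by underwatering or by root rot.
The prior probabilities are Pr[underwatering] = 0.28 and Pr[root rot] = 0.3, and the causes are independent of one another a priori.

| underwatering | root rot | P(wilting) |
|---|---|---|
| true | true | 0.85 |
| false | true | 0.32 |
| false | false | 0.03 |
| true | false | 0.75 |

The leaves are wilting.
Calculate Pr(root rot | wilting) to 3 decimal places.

Pr(root rot | wilting) ≈ 0.464

P(wilting) = 0.03·0.72·0.7 + 0.32·0.72·0.3 + 0.75·0.28·0.7 + 0.85·0.28·0.3 = 0.015120 + 0.069120 + 0.147000 + 0.071400 = 0.302640
Restricting to configurations with root rot present: 0.069120 + 0.071400 = 0.140520.
P(root rot | wilting) = 0.140520 / 0.302640 ≈ 0.464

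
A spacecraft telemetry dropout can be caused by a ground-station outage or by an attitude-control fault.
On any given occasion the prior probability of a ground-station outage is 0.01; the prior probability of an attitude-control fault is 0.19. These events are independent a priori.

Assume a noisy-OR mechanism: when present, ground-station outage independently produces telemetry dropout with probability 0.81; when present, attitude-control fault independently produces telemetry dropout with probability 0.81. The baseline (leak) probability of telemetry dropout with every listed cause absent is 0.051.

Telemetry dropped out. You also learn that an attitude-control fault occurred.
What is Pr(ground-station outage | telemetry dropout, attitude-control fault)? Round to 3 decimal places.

Pr(ground-station outage | telemetry dropout, attitude-control fault) ≈ 0.012

Under noisy-OR, P(telemetry dropout | causes) = 1 − (1−0.051)·∏(1−qᵢ) over the active causes.
P(telemetry dropout | attitude-control fault) = 0.81969×0.99 + 0.965741×0.01 = 0.811493 + 0.009657 = 0.821150
Restricting to configurations with ground-station outage present: 0.965741×0.01 = 0.009657.
P(ground-station outage | telemetry dropout, attitude-control fault) = 0.009657 / 0.821150 ≈ 0.012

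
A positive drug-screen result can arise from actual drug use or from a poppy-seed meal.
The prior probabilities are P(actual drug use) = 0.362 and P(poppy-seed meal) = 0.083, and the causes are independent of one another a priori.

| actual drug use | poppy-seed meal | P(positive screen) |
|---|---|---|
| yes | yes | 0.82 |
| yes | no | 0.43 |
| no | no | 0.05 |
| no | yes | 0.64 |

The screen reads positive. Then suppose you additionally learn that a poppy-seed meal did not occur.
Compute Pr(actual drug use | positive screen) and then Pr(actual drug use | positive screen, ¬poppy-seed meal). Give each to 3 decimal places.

Pr(actual drug use | positive screen) ≈ 0.726; Pr(actual drug use | positive screen, ¬poppy-seed meal) ≈ 0.830

For the numerator, keep only actual drug use=true terms: 0.142740 + 0.024638 = 0.167378
The normalizing constant is 0.05*0.638*0.917 + 0.64*0.638*0.083 + 0.43*0.362*0.917 + 0.82*0.362*0.083 = 0.230521
Posterior = 0.167378 / 0.230521 ≈ 0.726

With the extra evidence:
Numerator (weight on configurations with actual drug use): 0.43*0.362 = 0.155660
Denominator P(positive screen | ¬poppy-seed meal): 0.05*0.638 + 0.43*0.362 = 0.187560
P(actual drug use | positive screen, ¬poppy-seed meal) = 0.155660/0.187560 ≈ 0.830
With poppy-seed meal excluded, actual drug use must carry more of the explanatory weight for the positive screen.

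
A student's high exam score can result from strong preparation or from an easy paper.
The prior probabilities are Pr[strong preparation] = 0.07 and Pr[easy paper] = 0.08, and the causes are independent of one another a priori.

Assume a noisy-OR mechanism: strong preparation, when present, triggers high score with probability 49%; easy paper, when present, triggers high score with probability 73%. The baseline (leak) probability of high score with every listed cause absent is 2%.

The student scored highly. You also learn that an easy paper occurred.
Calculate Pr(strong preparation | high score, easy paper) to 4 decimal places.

Under noisy-OR, P(high score | causes) = 1 − (1−0.02)·∏(1−qᵢ) over the active causes.
Sum P(high score|·) weighted by the priors over both values of strong preparation:
  P(high score | easy paper) = 0.7354*0.93 + 0.865054*0.07
        = 0.683922 + 0.060554 = 0.744476
Configurations with strong preparation contribute 0.060554, so
  P(strong preparation | high score, easy paper) = 0.060554 / 0.744476 ≈ 0.0813

Pr(strong preparation | high score, easy paper) ≈ 0.0813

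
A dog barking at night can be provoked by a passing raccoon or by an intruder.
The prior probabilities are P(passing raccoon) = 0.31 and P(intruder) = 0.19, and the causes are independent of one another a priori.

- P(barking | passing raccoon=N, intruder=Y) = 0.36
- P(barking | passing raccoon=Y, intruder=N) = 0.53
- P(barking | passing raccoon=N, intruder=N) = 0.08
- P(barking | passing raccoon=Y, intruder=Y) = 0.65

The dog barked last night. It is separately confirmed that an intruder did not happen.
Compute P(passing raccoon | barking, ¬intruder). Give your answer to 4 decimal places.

P(passing raccoon | barking, ¬intruder) ≈ 0.7485

Sum P(barking|·) weighted by the priors over both values of passing raccoon:
  P(barking | ¬intruder) = 0.08·0.69 + 0.53·0.31
        = 0.055200 + 0.164300 = 0.219500
The terms with passing raccoon present sum to 0.164300, so
  P(passing raccoon | barking, ¬intruder) = 0.164300 / 0.219500 ≈ 0.7485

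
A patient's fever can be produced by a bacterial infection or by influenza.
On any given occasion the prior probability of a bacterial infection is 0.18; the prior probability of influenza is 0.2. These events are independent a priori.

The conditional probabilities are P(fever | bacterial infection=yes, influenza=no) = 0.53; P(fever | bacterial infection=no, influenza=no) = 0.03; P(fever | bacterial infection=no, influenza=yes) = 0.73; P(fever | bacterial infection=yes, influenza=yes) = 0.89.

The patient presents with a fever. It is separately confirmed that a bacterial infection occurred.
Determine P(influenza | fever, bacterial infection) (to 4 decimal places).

P(influenza | fever, bacterial infection) ≈ 0.2957

By total probability over both values of influenza:
  P(fever | bacterial infection) = 0.53*0.8 + 0.89*0.2
        = 0.424000 + 0.178000 = 0.602000
Configurations with influenza contribute 0.178000, so
  P(influenza | fever, bacterial infection) = 0.178000 / 0.602000 ≈ 0.2957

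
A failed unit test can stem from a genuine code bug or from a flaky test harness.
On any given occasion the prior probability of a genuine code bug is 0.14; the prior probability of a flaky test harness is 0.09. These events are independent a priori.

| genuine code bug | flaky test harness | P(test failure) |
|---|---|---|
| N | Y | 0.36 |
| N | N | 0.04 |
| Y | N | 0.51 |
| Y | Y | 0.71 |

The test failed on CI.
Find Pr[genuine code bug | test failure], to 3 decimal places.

Pr[genuine code bug | test failure] ≈ 0.555

P(test failure) = 0.04·0.86·0.91 + 0.36·0.86·0.09 + 0.51·0.14·0.91 + 0.71·0.14·0.09 = 0.031304 + 0.027864 + 0.064974 + 0.008946 = 0.133088
The genuine code bug-present share is 0.064974 + 0.008946 = 0.073920.
P(genuine code bug | test failure) = 0.073920 / 0.133088 ≈ 0.555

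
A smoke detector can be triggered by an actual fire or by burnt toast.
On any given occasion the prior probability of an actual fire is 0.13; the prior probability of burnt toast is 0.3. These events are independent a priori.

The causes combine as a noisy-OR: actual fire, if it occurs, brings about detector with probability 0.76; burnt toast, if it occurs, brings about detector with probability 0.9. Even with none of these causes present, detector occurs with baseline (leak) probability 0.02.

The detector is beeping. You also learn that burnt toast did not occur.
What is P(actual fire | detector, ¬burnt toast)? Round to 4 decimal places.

Under noisy-OR, P(detector | causes) = 1 − (1−0.02)·∏(1−qᵢ) over the active causes.
Sum P(detector|·) weighted by the priors over both values of actual fire:
  P(detector | ¬burnt toast) = 0.02*0.87 + 0.7648*0.13
        = 0.017400 + 0.099424 = 0.116824
Configurations with actual fire contribute 0.099424, so
  P(actual fire | detector, ¬burnt toast) = 0.099424 / 0.116824 ≈ 0.8511

P(actual fire | detector, ¬burnt toast) ≈ 0.8511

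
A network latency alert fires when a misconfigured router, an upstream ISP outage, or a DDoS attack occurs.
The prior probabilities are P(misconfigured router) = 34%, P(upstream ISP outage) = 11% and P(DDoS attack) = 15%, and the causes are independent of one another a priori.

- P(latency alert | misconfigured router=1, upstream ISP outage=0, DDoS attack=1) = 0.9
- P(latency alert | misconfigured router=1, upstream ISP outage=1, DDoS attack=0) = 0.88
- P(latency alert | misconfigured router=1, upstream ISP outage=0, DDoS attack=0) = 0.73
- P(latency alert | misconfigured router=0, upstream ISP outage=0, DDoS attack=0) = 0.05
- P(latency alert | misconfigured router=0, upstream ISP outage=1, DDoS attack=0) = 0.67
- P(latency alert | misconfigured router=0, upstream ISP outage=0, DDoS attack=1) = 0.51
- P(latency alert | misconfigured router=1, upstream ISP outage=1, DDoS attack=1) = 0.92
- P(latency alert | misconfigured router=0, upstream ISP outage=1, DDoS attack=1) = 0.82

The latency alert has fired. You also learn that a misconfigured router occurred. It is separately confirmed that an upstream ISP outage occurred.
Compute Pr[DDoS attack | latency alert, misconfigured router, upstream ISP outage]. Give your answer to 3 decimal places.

By total probability over both values of DDoS attack:
  P(latency alert | misconfigured router, upstream ISP outage) = 0.88×0.85 + 0.92×0.15
        = 0.748000 + 0.138000 = 0.886000
The terms with DDoS attack present sum to 0.138000, so
  P(DDoS attack | latency alert, misconfigured router, upstream ISP outage) = 0.138000 / 0.886000 ≈ 0.156

Pr[DDoS attack | latency alert, misconfigured router, upstream ISP outage] ≈ 0.156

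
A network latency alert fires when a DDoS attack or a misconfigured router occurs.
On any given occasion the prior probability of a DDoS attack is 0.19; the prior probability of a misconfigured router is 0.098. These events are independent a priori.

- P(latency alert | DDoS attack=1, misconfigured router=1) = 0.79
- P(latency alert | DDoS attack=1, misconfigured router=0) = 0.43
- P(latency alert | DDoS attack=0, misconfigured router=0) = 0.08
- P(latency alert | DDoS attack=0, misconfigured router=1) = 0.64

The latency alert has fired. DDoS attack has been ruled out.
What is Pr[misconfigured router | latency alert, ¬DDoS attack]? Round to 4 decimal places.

Pr[misconfigured router | latency alert, ¬DDoS attack] ≈ 0.4650

Numerator (weight on configurations with misconfigured router): 0.64·0.098 = 0.062720
The normalizing constant is 0.08·0.902 + 0.64·0.098 = 0.134880
P(misconfigured router | latency alert, ¬DDoS attack) = 0.062720/0.134880 ≈ 0.4650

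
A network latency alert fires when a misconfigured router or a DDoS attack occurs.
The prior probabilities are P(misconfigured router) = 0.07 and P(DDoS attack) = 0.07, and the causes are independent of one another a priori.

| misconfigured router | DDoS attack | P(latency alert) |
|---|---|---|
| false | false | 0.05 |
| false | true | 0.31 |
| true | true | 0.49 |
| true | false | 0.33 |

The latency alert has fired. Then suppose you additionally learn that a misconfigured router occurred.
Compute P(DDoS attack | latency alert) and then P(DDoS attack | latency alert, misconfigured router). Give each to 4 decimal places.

P(DDoS attack | latency alert) ≈ 0.2586; P(DDoS attack | latency alert, misconfigured router) ≈ 0.1005

Numerator (weight on configurations with DDoS attack): 0.020181 + 0.002401 = 0.022582
The normalizing constant is 0.05*0.93*0.93 + 0.31*0.93*0.07 + 0.33*0.07*0.93 + 0.49*0.07*0.07 = 0.087310
P(DDoS attack | latency alert) = 0.022582/0.087310 ≈ 0.2586

Now also conditioning on misconfigured router=true:
For the numerator, keep only DDoS attack=true terms: 0.49×0.07 = 0.034300
The normalizing constant is 0.33×0.93 + 0.49×0.07 = 0.341200
Posterior = 0.034300 / 0.341200 ≈ 0.1005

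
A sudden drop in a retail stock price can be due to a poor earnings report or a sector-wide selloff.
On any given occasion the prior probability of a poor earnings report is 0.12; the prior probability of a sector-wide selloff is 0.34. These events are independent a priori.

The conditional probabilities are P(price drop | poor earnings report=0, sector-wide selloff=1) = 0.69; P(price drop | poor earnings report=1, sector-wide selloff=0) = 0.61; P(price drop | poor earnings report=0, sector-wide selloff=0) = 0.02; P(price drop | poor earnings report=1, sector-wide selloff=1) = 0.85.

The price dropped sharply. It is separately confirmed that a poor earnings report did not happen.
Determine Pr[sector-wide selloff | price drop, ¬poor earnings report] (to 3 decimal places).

Pr[sector-wide selloff | price drop, ¬poor earnings report] ≈ 0.947

P(price drop | ¬poor earnings report) = 0.02*0.66 + 0.69*0.34 = 0.013200 + 0.234600 = 0.247800
Restricting to configurations with sector-wide selloff present: 0.69*0.34 = 0.234600.
P(sector-wide selloff | price drop, ¬poor earnings report) = 0.234600 / 0.247800 ≈ 0.947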